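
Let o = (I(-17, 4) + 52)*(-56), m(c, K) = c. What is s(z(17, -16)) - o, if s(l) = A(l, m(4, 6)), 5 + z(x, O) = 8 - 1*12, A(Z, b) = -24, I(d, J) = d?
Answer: 1936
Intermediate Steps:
z(x, O) = -9 (z(x, O) = -5 + (8 - 1*12) = -5 + (8 - 12) = -5 - 4 = -9)
s(l) = -24
o = -1960 (o = (-17 + 52)*(-56) = 35*(-56) = -1960)
s(z(17, -16)) - o = -24 - 1*(-1960) = -24 + 1960 = 1936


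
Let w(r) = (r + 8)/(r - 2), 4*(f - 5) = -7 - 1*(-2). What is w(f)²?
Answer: 2209/49 ≈ 45.082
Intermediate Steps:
f = 15/4 (f = 5 + (-7 - 1*(-2))/4 = 5 + (-7 + 2)/4 = 5 + (¼)*(-5) = 5 - 5/4 = 15/4 ≈ 3.7500)
w(r) = (8 + r)/(-2 + r)
w(f)² = ((8 + 15/4)/(-2 + 15/4))² = ((47/4)/(7/4))² = ((4/7)*(47/4))² = (47/7)² = 2209/49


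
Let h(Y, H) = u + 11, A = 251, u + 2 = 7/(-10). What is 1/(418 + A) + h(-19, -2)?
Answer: 55537/6690 ≈ 8.3015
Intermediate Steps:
u = -27/10 (u = -2 + 7/(-10) = -2 + 7*(-1/10) = -2 - 7/10 = -27/10 ≈ -2.7000)
h(Y, H) = 83/10 (h(Y, H) = -27/10 + 11 = 83/10)
1/(418 + A) + h(-19, -2) = 1/(418 + 251) + 83/10 = 1/669 + 83/10 = 55537/6690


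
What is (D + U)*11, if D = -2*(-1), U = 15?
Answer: 187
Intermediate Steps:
D = 2
(D + U)*11 = (2 + 15)*11 = 17*11 = 187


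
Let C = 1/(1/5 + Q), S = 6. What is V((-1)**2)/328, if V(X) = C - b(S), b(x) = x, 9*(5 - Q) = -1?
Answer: -1389/78392 ≈ -0.017719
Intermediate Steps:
Q = 46/9 (Q = 5 - 1/9*(-1) = 5 + 1/9 = 46/9 ≈ 5.1111)
C = 45/239 (C = 1/(1/5 + 46/9) = 1/(239/45) = 45/239 ≈ 0.18828)
V(X) = -1389/239 (V(X) = 45/239 - 1*6 = 45/239 - 6 = -1389/239)
V((-1)**2)/328 = -1389/239/328 = -1389/239*1/328 = -1389/78392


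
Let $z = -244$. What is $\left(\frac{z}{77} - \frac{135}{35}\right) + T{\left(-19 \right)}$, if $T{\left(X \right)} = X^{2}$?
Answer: $\frac{27256}{77} \approx 353.97$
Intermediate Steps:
$\left(\frac{z}{77} - \frac{135}{35}\right) + T{\left(-19 \right)} = \left(- \frac{244}{77} - \frac{135}{35}\right) + \left(-19\right)^{2} = \left(\left(-244\right) \frac{1}{77} - \frac{27}{7}\right) + 361 = \left(- \frac{244}{77} - \frac{27}{7}\right) + 361 = - \frac{541}{77} + 361 = \frac{27256}{77}$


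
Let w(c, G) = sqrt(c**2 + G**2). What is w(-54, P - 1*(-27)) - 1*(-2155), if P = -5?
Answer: 2155 + 10*sqrt(34) ≈ 2213.3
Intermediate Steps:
w(c, G) = sqrt(G**2 + c**2)
w(-54, P - 1*(-27)) - 1*(-2155) = sqrt((-5 - 1*(-27))**2 + (-54)**2) - 1*(-2155) = sqrt((-5 + 27)**2 + 2916) + 2155 = sqrt(22**2 + 2916) + 2155 = sqrt(484 + 2916) + 2155 = sqrt(3400) + 2155 = 10*sqrt(34) + 2155 = 2155 + 10*sqrt(34)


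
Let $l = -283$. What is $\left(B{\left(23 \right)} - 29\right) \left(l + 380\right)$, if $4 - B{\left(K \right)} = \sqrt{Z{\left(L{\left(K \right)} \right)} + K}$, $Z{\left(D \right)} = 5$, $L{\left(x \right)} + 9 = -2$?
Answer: $-2425 - 194 \sqrt{7} \approx -2938.3$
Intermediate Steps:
$L{\left(x \right)} = -11$ ($L{\left(x \right)} = -9 - 2 = -11$)
$B{\left(K \right)} = 4 - \sqrt{5 + K}$
$\left(B{\left(23 \right)} - 29\right) \left(l + 380\right) = \left(\left(4 - \sqrt{5 + 23}\right) - 29\right) \left(-283 + 380\right) = \left(\left(4 - \sqrt{28}\right) - 29\right) 97 = \left(\left(4 - 2 \sqrt{7}\right) - 29\right) 97 = \left(-25 - 2 \sqrt{7}\right) 97 = -2425 - 194 \sqrt{7}$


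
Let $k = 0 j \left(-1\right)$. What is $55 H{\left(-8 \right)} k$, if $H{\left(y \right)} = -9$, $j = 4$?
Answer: $0$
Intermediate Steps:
$k = 0$ ($k = 0 \cdot 4 \left(-1\right) = 0 \left(-1\right) = 0$)
$55 H{\left(-8 \right)} k = 55 \left(-9\right) 0 = \left(-495\right) 0 = 0$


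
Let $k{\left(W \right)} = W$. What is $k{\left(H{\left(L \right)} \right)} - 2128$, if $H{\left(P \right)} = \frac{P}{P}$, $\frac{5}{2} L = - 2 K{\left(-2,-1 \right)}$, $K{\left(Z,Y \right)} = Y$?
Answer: $-2127$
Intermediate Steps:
$L = \frac{4}{5}$ ($L = \frac{2 \left(\left(-2\right) \left(-1\right)\right)}{5} = \frac{2}{5} \cdot 2 = \frac{4}{5} \approx 0.8$)
$H{\left(P \right)} = 1$
$k{\left(H{\left(L \right)} \right)} - 2128 = 1 - 2128 = -2127$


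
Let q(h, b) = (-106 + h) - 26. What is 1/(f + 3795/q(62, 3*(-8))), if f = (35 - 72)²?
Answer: 14/18407 ≈ 0.00076058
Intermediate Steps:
q(h, b) = -132 + h
f = 1369 (f = (-37)² = 1369)
1/(f + 3795/q(62, 3*(-8))) = 1/(1369 + 3795/(-132 + 62)) = 1/(1369 + 3795/(-70)) = 1/(1369 + 3795*(-1/70)) = 1/(1369 - 759/14) = 1/(18407/14) = 14/18407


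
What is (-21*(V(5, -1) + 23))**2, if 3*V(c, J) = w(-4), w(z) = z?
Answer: 207025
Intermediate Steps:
V(c, J) = -4/3 (V(c, J) = (1/3)*(-4) = -4/3)
(-21*(V(5, -1) + 23))**2 = (-21*(-4/3 + 23))**2 = (-21*65/3)**2 = (-455)**2 = 207025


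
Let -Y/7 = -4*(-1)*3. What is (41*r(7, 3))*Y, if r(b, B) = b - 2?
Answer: -17220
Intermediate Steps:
Y = -84 (Y = -7*(-4*(-1))*3 = -28*3 = -7*12 = -84)
r(b, B) = -2 + b
(41*r(7, 3))*Y = (41*(-2 + 7))*(-84) = (41*5)*(-84) = 205*(-84) = -17220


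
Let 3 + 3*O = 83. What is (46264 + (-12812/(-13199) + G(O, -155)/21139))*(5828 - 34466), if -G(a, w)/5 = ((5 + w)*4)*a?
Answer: -369705547650723336/279013661 ≈ -1.3250e+9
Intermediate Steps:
O = 80/3 (O = -1 + (1/3)*83 = -1 + 83/3 = 80/3 ≈ 26.667)
G(a, w) = -5*a*(20 + 4*w) (G(a, w) = -5*(5 + w)*4*a = -5*(20 + 4*w)*a = -5*a*(20 + 4*w))
(46264 + (-12812/(-13199) + G(O, -155)/21139))*(5828 - 34466) = (46264 + (-12812/(-13199) - 20*80/3*(5 - 155)/21139))*(5828 - 34466) = (46264 + (-12812*(-1/13199) - 20*80/3*(-150)*(1/21139)))*(-28638) = (46264 + (12812/13199 + 80000*(1/21139)))*(-28638) = (46264 + (12812/13199 + 80000/21139))*(-28638) = (46264 + 1326752868/279013661)*(-28638) = (12909614765372/279013661)*(-28638) = -369705547650723336/279013661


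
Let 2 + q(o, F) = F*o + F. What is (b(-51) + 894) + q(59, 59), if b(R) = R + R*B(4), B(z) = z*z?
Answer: 3565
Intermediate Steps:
B(z) = z²
q(o, F) = -2 + F + F*o (q(o, F) = -2 + (F*o + F) = -2 + (F + F*o) = -2 + F + F*o)
b(R) = 17*R (b(R) = R + R*4² = R + R*16 = R + 16*R = 17*R)
(b(-51) + 894) + q(59, 59) = (17*(-51) + 894) + (-2 + 59 + 59*59) = (-867 + 894) + (-2 + 59 + 3481) = 27 + 3538 = 3565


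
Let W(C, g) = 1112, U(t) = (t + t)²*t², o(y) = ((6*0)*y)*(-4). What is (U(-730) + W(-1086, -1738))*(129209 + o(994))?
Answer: 146772332998440408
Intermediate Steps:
o(y) = 0 (o(y) = (0*y)*(-4) = 0*(-4) = 0)
U(t) = 4*t⁴ (U(t) = (2*t)²*t² = (4*t²)*t² = 4*t⁴)
(U(-730) + W(-1086, -1738))*(129209 + o(994)) = (4*(-730)⁴ + 1112)*(129209 + 0) = (4*283982410000 + 1112)*129209 = (1135929640000 + 1112)*129209 = 1135929641112*129209 = 146772332998440408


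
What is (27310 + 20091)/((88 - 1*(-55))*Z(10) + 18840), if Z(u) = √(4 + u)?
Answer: 446517420/177329657 - 6778343*√14/354659314 ≈ 2.4465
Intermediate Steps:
(27310 + 20091)/((88 - 1*(-55))*Z(10) + 18840) = (27310 + 20091)/((88 - 1*(-55))*√(4 + 10) + 18840) = 47401/((88 + 55)*√14 + 18840) = 47401/(143*√14 + 18840) = 47401/(18840 + 143*√14)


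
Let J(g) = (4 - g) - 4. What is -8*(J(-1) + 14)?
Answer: -120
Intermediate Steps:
J(g) = -g
-8*(J(-1) + 14) = -8*(-1*(-1) + 14) = -8*(1 + 14) = -8*15 = -120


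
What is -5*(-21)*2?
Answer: 210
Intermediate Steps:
-5*(-21)*2 = 105*2 = 210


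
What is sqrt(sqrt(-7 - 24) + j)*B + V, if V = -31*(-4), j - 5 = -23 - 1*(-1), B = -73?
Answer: 124 - 73*sqrt(-17 + I*sqrt(31)) ≈ 75.343 - 304.89*I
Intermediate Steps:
j = -17 (j = 5 + (-23 - 1*(-1)) = 5 + (-23 + 1) = 5 - 22 = -17)
V = 124
sqrt(sqrt(-7 - 24) + j)*B + V = sqrt(sqrt(-7 - 24) - 17)*(-73) + 124 = sqrt(sqrt(-31) - 17)*(-73) + 124 = sqrt(I*sqrt(31) - 17)*(-73) + 124 = sqrt(-17 + I*sqrt(31))*(-73) + 124 = -73*sqrt(-17 + I*sqrt(31)) + 124 = 124 - 73*sqrt(-17 + I*sqrt(31))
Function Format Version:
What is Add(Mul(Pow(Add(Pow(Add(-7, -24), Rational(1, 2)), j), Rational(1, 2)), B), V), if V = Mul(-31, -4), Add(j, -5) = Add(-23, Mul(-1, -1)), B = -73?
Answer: Add(124, Mul(-73, Pow(Add(-17, Mul(I, Pow(31, Rational(1, 2)))), Rational(1, 2)))) ≈ Add(75.343, Mul(-304.89, I))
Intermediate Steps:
j = -17 (j = Add(5, Add(-23, Mul(-1, -1))) = Add(5, Add(-23, 1)) = Add(5, -22) = -17)
V = 124
Add(Mul(Pow(Add(Pow(Add(-7, -24), Rational(1, 2)), j), Rational(1, 2)), B), V) = Add(Mul(Pow(Add(Pow(Add(-7, -24), Rational(1, 2)), -17), Rational(1, 2)), -73), 124) = Add(Mul(Pow(Add(Pow(-31, Rational(1, 2)), -17), Rational(1, 2)), -73), 124) = Add(Mul(Pow(Add(Mul(I, Pow(31, Rational(1, 2))), -17), Rational(1, 2)), -73), 124) = Add(Mul(Pow(Add(-17, Mul(I, Pow(31, Rational(1, 2)))), Rational(1, 2)), -73), 124) = Add(Mul(-73, Pow(Add(-17, Mul(I, Pow(31, Rational(1, 2)))), Rational(1, 2))), 124) = Add(124, Mul(-73, Pow(Add(-17, Mul(I, Pow(31, Rational(1, 2)))), Rational(1, 2))))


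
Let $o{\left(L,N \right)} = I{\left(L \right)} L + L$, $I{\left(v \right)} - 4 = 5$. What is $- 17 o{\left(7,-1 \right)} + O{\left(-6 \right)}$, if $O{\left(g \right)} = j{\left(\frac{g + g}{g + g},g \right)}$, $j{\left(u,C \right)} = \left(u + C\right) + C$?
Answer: $-1201$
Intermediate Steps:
$I{\left(v \right)} = 9$ ($I{\left(v \right)} = 4 + 5 = 9$)
$j{\left(u,C \right)} = u + 2 C$ ($j{\left(u,C \right)} = \left(C + u\right) + C = u + 2 C$)
$O{\left(g \right)} = 1 + 2 g$ ($O{\left(g \right)} = \frac{g + g}{g + g} + 2 g = \frac{2 g}{2 g} + 2 g = 2 g \frac{1}{2 g} + 2 g = 1 + 2 g$)
$o{\left(L,N \right)} = 10 L$ ($o{\left(L,N \right)} = 9 L + L = 10 L$)
$- 17 o{\left(7,-1 \right)} + O{\left(-6 \right)} = - 17 \cdot 10 \cdot 7 + \left(1 + 2 \left(-6\right)\right) = \left(-17\right) 70 + \left(1 - 12\right) = -1190 - 11 = -1201$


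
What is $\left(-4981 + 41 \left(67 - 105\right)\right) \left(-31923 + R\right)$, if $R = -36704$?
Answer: $448751953$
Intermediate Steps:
$\left(-4981 + 41 \left(67 - 105\right)\right) \left(-31923 + R\right) = \left(-4981 + 41 \left(67 - 105\right)\right) \left(-31923 - 36704\right) = \left(-4981 + 41 \left(-38\right)\right) \left(-68627\right) = \left(-4981 - 1558\right) \left(-68627\right) = \left(-6539\right) \left(-68627\right) = 448751953$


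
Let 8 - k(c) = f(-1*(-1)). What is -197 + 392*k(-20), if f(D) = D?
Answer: 2547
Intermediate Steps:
k(c) = 7 (k(c) = 8 - (-1)*(-1) = 8 - 1*1 = 8 - 1 = 7)
-197 + 392*k(-20) = -197 + 392*7 = -197 + 2744 = 2547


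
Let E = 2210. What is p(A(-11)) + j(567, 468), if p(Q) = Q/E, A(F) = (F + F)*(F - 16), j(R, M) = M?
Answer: 517437/1105 ≈ 468.27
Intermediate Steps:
A(F) = 2*F*(-16 + F) (A(F) = (2*F)*(-16 + F) = 2*F*(-16 + F))
p(Q) = Q/2210
p(A(-11)) + j(567, 468) = (2*(-11)*(-16 - 11))/2210 + 468 = (2*(-11)*(-27))/2210 + 468 = (1/2210)*594 + 468 = 297/1105 + 468 = 517437/1105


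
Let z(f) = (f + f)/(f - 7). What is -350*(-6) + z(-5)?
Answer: 12605/6 ≈ 2100.8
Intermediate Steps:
z(f) = 2*f/(-7 + f) (z(f) = (2*f)/(-7 + f) = 2*f/(-7 + f))
-350*(-6) + z(-5) = -350*(-6) + 2*(-5)/(-7 - 5) = -50*(-42) + 2*(-5)/(-12) = 2100 + 2*(-5)*(-1/12) = 2100 + ⅚ = 12605/6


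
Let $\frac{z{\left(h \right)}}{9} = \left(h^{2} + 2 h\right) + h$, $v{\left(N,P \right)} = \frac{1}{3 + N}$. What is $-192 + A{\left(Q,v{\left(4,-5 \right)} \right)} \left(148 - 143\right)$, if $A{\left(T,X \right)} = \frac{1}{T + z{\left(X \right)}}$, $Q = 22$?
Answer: $- \frac{244747}{1276} \approx -191.81$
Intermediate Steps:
$z{\left(h \right)} = 9 h^{2} + 27 h$ ($z{\left(h \right)} = 9 \left(\left(h^{2} + 2 h\right) + h\right) = 9 \left(h^{2} + 3 h\right) = 9 h^{2} + 27 h$)
$A{\left(T,X \right)} = \frac{1}{T + 9 X \left(3 + X\right)}$
$-192 + A{\left(Q,v{\left(4,-5 \right)} \right)} \left(148 - 143\right) = -192 + \frac{148 - 143}{22 + \frac{9 \left(3 + \frac{1}{3 + 4}\right)}{3 + 4}} = -192 + \frac{1}{22 + \frac{9 \left(3 + \frac{1}{7}\right)}{7}} \cdot 5 = -192 + \frac{1}{22 + 9 \cdot \frac{1}{7} \left(3 + \frac{1}{7}\right)} 5 = -192 + \frac{1}{22 + 9 \cdot \frac{1}{7} \cdot \frac{22}{7}} \cdot 5 = -192 + \frac{1}{22 + \frac{198}{49}} \cdot 5 = -192 + \frac{1}{\frac{1276}{49}} \cdot 5 = -192 + \frac{49}{1276} \cdot 5 = -192 + \frac{245}{1276} = - \frac{244747}{1276}$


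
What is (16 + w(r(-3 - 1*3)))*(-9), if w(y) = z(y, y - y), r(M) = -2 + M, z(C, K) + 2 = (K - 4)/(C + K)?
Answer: -261/2 ≈ -130.50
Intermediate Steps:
z(C, K) = -2 + (-4 + K)/(C + K) (z(C, K) = -2 + (K - 4)/(C + K) = -2 + (-4 + K)/(C + K))
w(y) = (-4 - 2*y)/y (w(y) = (-4 - (y - y) - 2*y)/(y + (y - y)) = (-4 - 1*0 - 2*y)/(y + 0) = (-4 + 0 - 2*y)/y = (-4 - 2*y)/y)
(16 + w(r(-3 - 1*3)))*(-9) = (16 + (-2 - 4/(-2 + (-3 - 1*3))))*(-9) = (16 + (-2 - 4/(-2 + (-3 - 3))))*(-9) = (16 + (-2 - 4/(-2 - 6)))*(-9) = (16 + (-2 - 4/(-8)))*(-9) = (16 + (-2 - 4*(-⅛)))*(-9) = (16 + (-2 + ½))*(-9) = (16 - 3/2)*(-9) = (29/2)*(-9) = -261/2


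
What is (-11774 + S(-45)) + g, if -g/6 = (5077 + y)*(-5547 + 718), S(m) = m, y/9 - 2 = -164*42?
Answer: -1648545497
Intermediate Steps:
y = -61974 (y = 18 + 9*(-164*42) = 18 + 9*(-6888) = 18 - 61992 = -61974)
g = -1648533678 (g = -6*(5077 - 61974)*(-5547 + 718) = -(-341382)*(-4829) = -6*274755613 = -1648533678)
(-11774 + S(-45)) + g = (-11774 - 45) - 1648533678 = -11819 - 1648533678 = -1648545497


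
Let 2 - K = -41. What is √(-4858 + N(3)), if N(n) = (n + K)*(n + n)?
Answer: I*√4582 ≈ 67.69*I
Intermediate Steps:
K = 43 (K = 2 - 1*(-41) = 2 + 41 = 43)
N(n) = 2*n*(43 + n) (N(n) = (n + 43)*(n + n) = (43 + n)*(2*n) = 2*n*(43 + n))
√(-4858 + N(3)) = √(-4858 + 2*3*(43 + 3)) = √(-4858 + 2*3*46) = √(-4858 + 276) = √(-4582) = I*√4582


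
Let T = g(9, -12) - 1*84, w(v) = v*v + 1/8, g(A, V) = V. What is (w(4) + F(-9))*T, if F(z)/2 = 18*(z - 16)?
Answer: 84852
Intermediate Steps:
F(z) = -576 + 36*z (F(z) = 2*(18*(z - 16)) = 2*(18*(-16 + z)) = 2*(-288 + 18*z) = -576 + 36*z)
w(v) = 1/8 + v**2 (w(v) = v**2 + 1/8 = 1/8 + v**2)
T = -96 (T = -12 - 1*84 = -12 - 84 = -96)
(w(4) + F(-9))*T = ((1/8 + 4**2) + (-576 + 36*(-9)))*(-96) = ((1/8 + 16) + (-576 - 324))*(-96) = (129/8 - 900)*(-96) = -7071/8*(-96) = 84852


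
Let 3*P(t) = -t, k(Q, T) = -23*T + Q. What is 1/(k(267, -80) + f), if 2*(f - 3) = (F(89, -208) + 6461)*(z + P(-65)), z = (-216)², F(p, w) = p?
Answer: 3/458614405 ≈ 6.5414e-9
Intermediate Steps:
k(Q, T) = Q - 23*T
P(t) = -t/3 (P(t) = (-t)/3 = -t/3)
z = 46656
f = 458608084/3 (f = 3 + ((89 + 6461)*(46656 - ⅓*(-65)))/2 = 3 + (6550*(46656 + 65/3))/2 = 3 + (6550*(140033/3))/2 = 3 + (½)*(917216150/3) = 3 + 458608075/3 = 458608084/3 ≈ 1.5287e+8)
1/(k(267, -80) + f) = 1/((267 - 23*(-80)) + 458608084/3) = 1/((267 + 1840) + 458608084/3) = 1/(2107 + 458608084/3) = 1/(458614405/3) = 3/458614405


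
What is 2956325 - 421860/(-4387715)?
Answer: 2594302393847/877543 ≈ 2.9563e+6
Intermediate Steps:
2956325 - 421860/(-4387715) = 2956325 - 421860*(-1/4387715) = 2956325 + 84372/877543 = 2594302393847/877543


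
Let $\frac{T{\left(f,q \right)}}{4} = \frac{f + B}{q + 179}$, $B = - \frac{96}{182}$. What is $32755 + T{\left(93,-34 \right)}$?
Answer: $\frac{86447177}{2639} \approx 32758.0$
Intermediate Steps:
$B = - \frac{48}{91}$ ($B = \left(-96\right) \frac{1}{182} = - \frac{48}{91} \approx -0.52747$)
$T{\left(f,q \right)} = \frac{4 \left(- \frac{48}{91} + f\right)}{179 + q}$ ($T{\left(f,q \right)} = 4 \frac{f - \frac{48}{91}}{q + 179} = 4 \frac{- \frac{48}{91} + f}{179 + q} = \frac{4 \left(- \frac{48}{91} + f\right)}{179 + q}$)
$32755 + T{\left(93,-34 \right)} = 32755 + \frac{4 \left(-48 + 91 \cdot 93\right)}{91 \left(179 - 34\right)} = 32755 + \frac{4 \left(-48 + 8463\right)}{91 \cdot 145} = 32755 + \frac{4}{91} \cdot \frac{1}{145} \cdot 8415 = 32755 + \frac{6732}{2639} = \frac{86447177}{2639}$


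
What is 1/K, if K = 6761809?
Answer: 1/6761809 ≈ 1.4789e-7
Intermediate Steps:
1/K = 1/6761809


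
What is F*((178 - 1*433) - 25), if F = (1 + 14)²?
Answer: -63000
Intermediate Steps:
F = 225 (F = 15² = 225)
F*((178 - 1*433) - 25) = 225*((178 - 1*433) - 25) = 225*((178 - 433) - 25) = 225*(-255 - 25) = 225*(-280) = -63000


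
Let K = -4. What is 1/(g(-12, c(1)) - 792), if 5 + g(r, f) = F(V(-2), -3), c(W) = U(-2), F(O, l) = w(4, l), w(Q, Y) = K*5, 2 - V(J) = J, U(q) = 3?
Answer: -1/817 ≈ -0.0012240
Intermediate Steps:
V(J) = 2 - J
w(Q, Y) = -20 (w(Q, Y) = -4*5 = -20)
F(O, l) = -20
c(W) = 3
g(r, f) = -25 (g(r, f) = -5 - 20 = -25)
1/(g(-12, c(1)) - 792) = 1/(-25 - 792) = 1/(-817) = -1/817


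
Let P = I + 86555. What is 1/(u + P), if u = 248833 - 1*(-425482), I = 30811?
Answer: 1/791681 ≈ 1.2631e-6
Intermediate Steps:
P = 117366 (P = 30811 + 86555 = 117366)
u = 674315 (u = 248833 + 425482 = 674315)
1/(u + P) = 1/(674315 + 117366) = 1/791681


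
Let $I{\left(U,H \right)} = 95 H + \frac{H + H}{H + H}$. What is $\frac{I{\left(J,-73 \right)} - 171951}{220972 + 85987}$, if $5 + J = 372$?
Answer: $- \frac{178885}{306959} \approx -0.58277$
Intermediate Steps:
$J = 367$ ($J = -5 + 372 = 367$)
$I{\left(U,H \right)} = 1 + 95 H$ ($I{\left(U,H \right)} = 95 H + \frac{2 H}{2 H} = 95 H + 2 H \frac{1}{2 H} = 95 H + 1 = 1 + 95 H$)
$\frac{I{\left(J,-73 \right)} - 171951}{220972 + 85987} = \frac{\left(1 + 95 \left(-73\right)\right) - 171951}{220972 + 85987} = \frac{\left(1 - 6935\right) - 171951}{306959} = \left(-6934 - 171951\right) \frac{1}{306959} = \left(-178885\right) \frac{1}{306959} = - \frac{178885}{306959}$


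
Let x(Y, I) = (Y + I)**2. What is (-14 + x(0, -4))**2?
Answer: 4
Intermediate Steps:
x(Y, I) = (I + Y)**2
(-14 + x(0, -4))**2 = (-14 + (-4 + 0)**2)**2 = (-14 + (-4)**2)**2 = (-14 + 16)**2 = 2**2 = 4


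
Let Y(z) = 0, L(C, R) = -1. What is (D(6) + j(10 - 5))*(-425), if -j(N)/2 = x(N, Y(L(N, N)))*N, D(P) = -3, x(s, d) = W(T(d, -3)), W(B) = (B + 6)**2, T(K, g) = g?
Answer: 39525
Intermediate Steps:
W(B) = (6 + B)**2
x(s, d) = 9 (x(s, d) = (6 - 3)**2 = 3**2 = 9)
j(N) = -18*N
(D(6) + j(10 - 5))*(-425) = (-3 - 18*(10 - 5))*(-425) = (-3 - 18*5)*(-425) = (-3 - 90)*(-425) = -93*(-425) = 39525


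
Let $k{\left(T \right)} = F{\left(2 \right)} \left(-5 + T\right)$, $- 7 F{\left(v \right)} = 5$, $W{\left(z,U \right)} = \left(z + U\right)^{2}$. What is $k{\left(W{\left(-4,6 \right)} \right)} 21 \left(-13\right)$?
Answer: $-195$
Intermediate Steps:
$W{\left(z,U \right)} = \left(U + z\right)^{2}$
$F{\left(v \right)} = - \frac{5}{7}$ ($F{\left(v \right)} = \left(- \frac{1}{7}\right) 5 = - \frac{5}{7}$)
$k{\left(T \right)} = \frac{25}{7} - \frac{5 T}{7}$ ($k{\left(T \right)} = - \frac{5 \left(-5 + T\right)}{7} = \frac{25}{7} - \frac{5 T}{7}$)
$k{\left(W{\left(-4,6 \right)} \right)} 21 \left(-13\right) = \left(\frac{25}{7} - \frac{5 \left(6 - 4\right)^{2}}{7}\right) 21 \left(-13\right) = \left(\frac{25}{7} - \frac{5 \cdot 2^{2}}{7}\right) 21 \left(-13\right) = \left(\frac{25}{7} - \frac{20}{7}\right) 21 \left(-13\right) = \frac{5}{7} \cdot 21 \left(-13\right) = 15 \left(-13\right) = -195$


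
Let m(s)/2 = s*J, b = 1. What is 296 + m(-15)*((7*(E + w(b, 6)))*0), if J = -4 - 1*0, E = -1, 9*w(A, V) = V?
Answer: 296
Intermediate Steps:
w(A, V) = V/9
J = -4 (J = -4 + 0 = -4)
m(s) = -8*s (m(s) = 2*(s*(-4)) = 2*(-4*s) = -8*s)
296 + m(-15)*((7*(E + w(b, 6)))*0) = 296 + (-8*(-15))*((7*(-1 + (⅑)*6))*0) = 296 + 120*((7*(-1 + ⅔))*0) = 296 + 120*((7*(-⅓))*0) = 296 + 120*(-7/3*0) = 296 + 120*0 = 296 + 0 = 296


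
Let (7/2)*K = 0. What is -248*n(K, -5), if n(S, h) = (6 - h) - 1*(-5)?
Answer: -3968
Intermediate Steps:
K = 0 (K = (2/7)*0 = 0)
n(S, h) = 11 - h (n(S, h) = (6 - h) + 5 = 11 - h)
-248*n(K, -5) = -248*(11 - 1*(-5)) = -248*(11 + 5) = -248*16 = -3968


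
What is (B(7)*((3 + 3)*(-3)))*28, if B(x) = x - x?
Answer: 0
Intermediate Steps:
B(x) = 0
(B(7)*((3 + 3)*(-3)))*28 = (0*((3 + 3)*(-3)))*28 = (0*(6*(-3)))*28 = (0*(-18))*28 = 0*28 = 0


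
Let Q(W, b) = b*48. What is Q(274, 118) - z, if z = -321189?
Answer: 326853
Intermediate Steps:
Q(W, b) = 48*b
Q(274, 118) - z = 48*118 - 1*(-321189) = 5664 + 321189 = 326853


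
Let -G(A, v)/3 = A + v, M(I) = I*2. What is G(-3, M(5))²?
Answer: 441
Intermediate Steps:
M(I) = 2*I
G(A, v) = -3*A - 3*v (G(A, v) = -3*(A + v) = -3*A - 3*v)
G(-3, M(5))² = (-3*(-3) - 6*5)² = (9 - 3*10)² = (9 - 30)² = (-21)² = 441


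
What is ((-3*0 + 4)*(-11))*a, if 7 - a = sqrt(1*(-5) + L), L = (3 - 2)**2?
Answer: -308 + 88*I ≈ -308.0 + 88.0*I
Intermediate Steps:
L = 1 (L = 1**2 = 1)
a = 7 - 2*I (a = 7 - sqrt(1*(-5) + 1) = 7 - sqrt(-5 + 1) = 7 - sqrt(-4) = 7 - 2*I ≈ 7.0 - 2.0*I)
((-3*0 + 4)*(-11))*a = ((-3*0 + 4)*(-11))*(7 - 2*I) = ((0 + 4)*(-11))*(7 - 2*I) = (4*(-11))*(7 - 2*I) = -44*(7 - 2*I) = -308 + 88*I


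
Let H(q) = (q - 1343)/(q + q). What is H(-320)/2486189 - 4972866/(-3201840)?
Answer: 32969314846547/21227678367360 ≈ 1.5531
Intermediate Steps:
H(q) = (-1343 + q)/(2*q) (H(q) = (-1343 + q)/((2*q)) = (-1343 + q)*(1/(2*q)) = (-1343 + q)/(2*q))
H(-320)/2486189 - 4972866/(-3201840) = ((½)*(-1343 - 320)/(-320))/2486189 - 4972866/(-3201840) = ((½)*(-1/320)*(-1663))*(1/2486189) - 4972866*(-1/3201840) = (1663/640)*(1/2486189) + 828811/533640 = 1663/1591160960 + 828811/533640 = 32969314846547/21227678367360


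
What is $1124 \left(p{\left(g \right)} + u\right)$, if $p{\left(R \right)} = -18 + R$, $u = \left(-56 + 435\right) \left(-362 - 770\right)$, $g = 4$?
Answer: $-482243208$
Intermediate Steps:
$u = -429028$ ($u = 379 \left(-1132\right) = -429028$)
$1124 \left(p{\left(g \right)} + u\right) = 1124 \left(\left(-18 + 4\right) - 429028\right) = 1124 \left(-14 - 429028\right) = 1124 \left(-429042\right) = -482243208$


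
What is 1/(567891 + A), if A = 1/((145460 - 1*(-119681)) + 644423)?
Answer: 909564/516533209525 ≈ 1.7609e-6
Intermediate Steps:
A = 1/909564 (A = 1/((145460 + 119681) + 644423) = 1/(265141 + 644423) = 1/909564 ≈ 1.0994e-6)
1/(567891 + A) = 1/(567891 + 1/909564) = 1/(516533209525/909564) = 909564/516533209525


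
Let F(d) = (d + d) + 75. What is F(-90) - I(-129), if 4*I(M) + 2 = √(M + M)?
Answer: -209/2 - I*√258/4 ≈ -104.5 - 4.0156*I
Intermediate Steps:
F(d) = 75 + 2*d (F(d) = 2*d + 75 = 75 + 2*d)
I(M) = -½ + √2*√M/4 (I(M) = -½ + √(M + M)/4 = -½ + √(2*M)/4 = -½ + (√2*√M)/4 = -½ + √2*√M/4)
F(-90) - I(-129) = (75 + 2*(-90)) - (-½ + √2*√(-129)/4) = (75 - 180) - (-½ + √2*(I*√129)/4) = -105 - (-½ + I*√258/4) = -105 + (½ - I*√258/4) = -209/2 - I*√258/4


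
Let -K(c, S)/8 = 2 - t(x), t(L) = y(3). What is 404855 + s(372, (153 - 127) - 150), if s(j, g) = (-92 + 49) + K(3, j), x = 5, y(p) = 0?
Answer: 404796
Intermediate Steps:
t(L) = 0
K(c, S) = -16 (K(c, S) = -8*(2 - 1*0) = -8*(2 + 0) = -8*2 = -16)
s(j, g) = -59 (s(j, g) = (-92 + 49) - 16 = -43 - 16 = -59)
404855 + s(372, (153 - 127) - 150) = 404855 - 59 = 404796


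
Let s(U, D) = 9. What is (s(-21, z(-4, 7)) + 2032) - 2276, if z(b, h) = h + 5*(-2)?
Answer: -235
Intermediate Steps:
z(b, h) = -10 + h (z(b, h) = h - 10 = -10 + h)
(s(-21, z(-4, 7)) + 2032) - 2276 = (9 + 2032) - 2276 = 2041 - 2276 = -235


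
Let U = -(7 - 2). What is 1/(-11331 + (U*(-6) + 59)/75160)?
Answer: -75160/851637871 ≈ -8.8254e-5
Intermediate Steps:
U = -5 (U = -1*5 = -5)
1/(-11331 + (U*(-6) + 59)/75160) = 1/(-11331 + (-5*(-6) + 59)/75160) = 1/(-11331 + (30 + 59)*(1/75160)) = 1/(-11331 + 89*(1/75160)) = 1/(-11331 + 89/75160) = 1/(-851637871/75160) = -75160/851637871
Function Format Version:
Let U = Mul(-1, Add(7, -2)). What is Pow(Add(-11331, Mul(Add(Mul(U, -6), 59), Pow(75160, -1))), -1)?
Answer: Rational(-75160, 851637871) ≈ -8.8254e-5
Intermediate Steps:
U = -5 (U = Mul(-1, 5) = -5)
Pow(Add(-11331, Mul(Add(Mul(U, -6), 59), Pow(75160, -1))), -1) = Pow(Add(-11331, Mul(Add(Mul(-5, -6), 59), Pow(75160, -1))), -1) = Pow(Add(-11331, Mul(Add(30, 59), Rational(1, 75160))), -1) = Pow(Add(-11331, Mul(89, Rational(1, 75160))), -1) = Pow(Add(-11331, Rational(89, 75160)), -1) = Pow(Rational(-851637871, 75160), -1) = Rational(-75160, 851637871)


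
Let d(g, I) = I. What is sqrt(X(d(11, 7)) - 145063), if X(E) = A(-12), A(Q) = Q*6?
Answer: I*sqrt(145135) ≈ 380.97*I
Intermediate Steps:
A(Q) = 6*Q
X(E) = -72 (X(E) = 6*(-12) = -72)
sqrt(X(d(11, 7)) - 145063) = sqrt(-72 - 145063) = sqrt(-145135) = I*sqrt(145135)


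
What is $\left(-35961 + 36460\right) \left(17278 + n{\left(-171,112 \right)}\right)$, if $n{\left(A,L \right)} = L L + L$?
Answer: $14937066$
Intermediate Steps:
$n{\left(A,L \right)} = L + L^{2}$ ($n{\left(A,L \right)} = L^{2} + L = L + L^{2}$)
$\left(-35961 + 36460\right) \left(17278 + n{\left(-171,112 \right)}\right) = \left(-35961 + 36460\right) \left(17278 + 112 \left(1 + 112\right)\right) = 499 \left(17278 + 112 \cdot 113\right) = 499 \left(17278 + 12656\right) = 499 \cdot 29934 = 14937066$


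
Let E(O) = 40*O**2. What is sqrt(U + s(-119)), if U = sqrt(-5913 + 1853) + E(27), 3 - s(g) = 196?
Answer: sqrt(28967 + 2*I*sqrt(1015)) ≈ 170.2 + 0.187*I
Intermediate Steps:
s(g) = -193 (s(g) = 3 - 1*196 = 3 - 196 = -193)
U = 29160 + 2*I*sqrt(1015) (U = sqrt(-5913 + 1853) + 40*27**2 = sqrt(-4060) + 40*729 = 2*I*sqrt(1015) + 29160 = 29160 + 2*I*sqrt(1015) ≈ 29160.0 + 63.718*I)
sqrt(U + s(-119)) = sqrt((29160 + 2*I*sqrt(1015)) - 193) = sqrt(28967 + 2*I*sqrt(1015))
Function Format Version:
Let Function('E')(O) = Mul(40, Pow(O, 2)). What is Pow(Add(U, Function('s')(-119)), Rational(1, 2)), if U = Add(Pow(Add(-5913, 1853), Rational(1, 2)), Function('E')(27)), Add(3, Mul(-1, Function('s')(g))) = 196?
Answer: Pow(Add(28967, Mul(2, I, Pow(1015, Rational(1, 2)))), Rational(1, 2)) ≈ Add(170.20, Mul(0.187, I))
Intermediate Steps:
Function('s')(g) = -193 (Function('s')(g) = Add(3, Mul(-1, 196)) = Add(3, -196) = -193)
U = Add(29160, Mul(2, I, Pow(1015, Rational(1, 2)))) (U = Add(Pow(Add(-5913, 1853), Rational(1, 2)), Mul(40, Pow(27, 2))) = Add(Pow(-4060, Rational(1, 2)), Mul(40, 729)) = Add(Mul(2, I, Pow(1015, Rational(1, 2))), 29160) = Add(29160, Mul(2, I, Pow(1015, Rational(1, 2)))) ≈ Add(29160., Mul(63.718, I)))
Pow(Add(U, Function('s')(-119)), Rational(1, 2)) = Pow(Add(Add(29160, Mul(2, I, Pow(1015, Rational(1, 2)))), -193), Rational(1, 2)) = Pow(Add(28967, Mul(2, I, Pow(1015, Rational(1, 2)))), Rational(1, 2))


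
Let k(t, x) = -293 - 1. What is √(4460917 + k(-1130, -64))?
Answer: √4460623 ≈ 2112.0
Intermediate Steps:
k(t, x) = -294
√(4460917 + k(-1130, -64)) = √(4460917 - 294) = √4460623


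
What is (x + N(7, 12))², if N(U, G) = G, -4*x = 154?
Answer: 2809/4 ≈ 702.25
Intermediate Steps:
x = -77/2 (x = -¼*154 = -77/2 ≈ -38.500)
(x + N(7, 12))² = (-77/2 + 12)² = (-53/2)² = 2809/4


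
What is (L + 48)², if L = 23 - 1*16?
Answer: 3025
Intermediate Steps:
L = 7 (L = 23 - 16 = 7)
(L + 48)² = (7 + 48)² = 55² = 3025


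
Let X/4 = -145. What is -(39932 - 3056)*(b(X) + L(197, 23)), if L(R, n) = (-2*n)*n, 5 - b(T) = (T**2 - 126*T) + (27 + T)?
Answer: 15118422480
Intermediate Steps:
X = -580 (X = 4*(-145) = -580)
b(T) = -22 - T**2 + 125*T (b(T) = 5 - ((T**2 - 126*T) + (27 + T)) = 5 - (27 + T**2 - 125*T) = 5 + (-27 - T**2 + 125*T) = -22 - T**2 + 125*T)
L(R, n) = -2*n**2
-(39932 - 3056)*(b(X) + L(197, 23)) = -(39932 - 3056)*((-22 - 1*(-580)**2 + 125*(-580)) - 2*23**2) = -36876*((-22 - 1*336400 - 72500) - 2*529) = -36876*((-22 - 336400 - 72500) - 1058) = -36876*(-408922 - 1058) = -36876*(-409980) = -1*(-15118422480) = 15118422480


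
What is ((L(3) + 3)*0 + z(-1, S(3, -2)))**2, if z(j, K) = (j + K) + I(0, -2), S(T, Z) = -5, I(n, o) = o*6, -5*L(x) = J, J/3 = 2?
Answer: 324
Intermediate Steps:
J = 6 (J = 3*2 = 6)
L(x) = -6/5 (L(x) = -1/5*6 = -6/5)
I(n, o) = 6*o
z(j, K) = -12 + K + j (z(j, K) = (j + K) + 6*(-2) = (K + j) - 12 = -12 + K + j)
((L(3) + 3)*0 + z(-1, S(3, -2)))**2 = ((-6/5 + 3)*0 + (-12 - 5 - 1))**2 = ((9/5)*0 - 18)**2 = (0 - 18)**2 = (-18)**2 = 324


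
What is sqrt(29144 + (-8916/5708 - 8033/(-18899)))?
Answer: 2*sqrt(5299047592790568159)/26968873 ≈ 170.71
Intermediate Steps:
sqrt(29144 + (-8916/5708 - 8033/(-18899))) = sqrt(29144 + (-8916*1/5708 - 8033*(-1/18899))) = sqrt(29144 + (-2229/1427 + 8033/18899)) = sqrt(29144 - 30662780/26968873) = sqrt(785950171932/26968873) = 2*sqrt(5299047592790568159)/26968873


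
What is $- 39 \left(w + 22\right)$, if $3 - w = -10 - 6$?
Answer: $-1599$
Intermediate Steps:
$w = 19$ ($w = 3 - \left(-10 - 6\right) = 3 - -16 = 3 + 16 = 19$)
$- 39 \left(w + 22\right) = - 39 \left(19 + 22\right) = \left(-39\right) 41 = -1599$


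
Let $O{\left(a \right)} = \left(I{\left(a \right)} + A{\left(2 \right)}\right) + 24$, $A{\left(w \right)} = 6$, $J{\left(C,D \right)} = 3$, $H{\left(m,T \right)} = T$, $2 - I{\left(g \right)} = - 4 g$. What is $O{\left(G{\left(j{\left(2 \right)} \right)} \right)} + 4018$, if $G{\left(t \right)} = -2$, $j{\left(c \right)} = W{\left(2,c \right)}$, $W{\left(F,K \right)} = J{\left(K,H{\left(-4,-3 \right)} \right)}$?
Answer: $4042$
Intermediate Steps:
$I{\left(g \right)} = 2 + 4 g$ ($I{\left(g \right)} = 2 - - 4 g = 2 + 4 g$)
$W{\left(F,K \right)} = 3$
$j{\left(c \right)} = 3$
$O{\left(a \right)} = 32 + 4 a$ ($O{\left(a \right)} = \left(\left(2 + 4 a\right) + 6\right) + 24 = \left(8 + 4 a\right) + 24 = 32 + 4 a$)
$O{\left(G{\left(j{\left(2 \right)} \right)} \right)} + 4018 = \left(32 + 4 \left(-2\right)\right) + 4018 = \left(32 - 8\right) + 4018 = 24 + 4018 = 4042$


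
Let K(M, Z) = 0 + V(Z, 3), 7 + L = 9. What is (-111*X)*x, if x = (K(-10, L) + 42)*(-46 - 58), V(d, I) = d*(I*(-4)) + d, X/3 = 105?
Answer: 72727200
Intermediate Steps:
L = 2 (L = -7 + 9 = 2)
X = 315 (X = 3*105 = 315)
V(d, I) = d - 4*I*d (V(d, I) = d*(-4*I) + d = -4*I*d + d = d - 4*I*d)
K(M, Z) = -11*Z (K(M, Z) = 0 + Z*(1 - 4*3) = 0 + Z*(1 - 12) = 0 + Z*(-11) = 0 - 11*Z = -11*Z)
x = -2080 (x = (-11*2 + 42)*(-46 - 58) = (-22 + 42)*(-104) = 20*(-104) = -2080)
(-111*X)*x = -111*315*(-2080) = -34965*(-2080) = 72727200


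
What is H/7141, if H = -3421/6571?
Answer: -3421/46923511 ≈ -7.2906e-5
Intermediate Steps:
H = -3421/6571 (H = -3421*1/6571 = -3421/6571 ≈ -0.52062)
H/7141 = -3421/6571/7141 = -3421/6571*1/7141 = -3421/46923511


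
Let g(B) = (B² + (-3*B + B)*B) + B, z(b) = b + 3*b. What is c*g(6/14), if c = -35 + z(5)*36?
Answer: 8220/49 ≈ 167.76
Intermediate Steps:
z(b) = 4*b
g(B) = B - B² (g(B) = (B² + (-2*B)*B) + B = (B² - 2*B²) + B = -B² + B = B - B²)
c = 685 (c = -35 + (4*5)*36 = -35 + 20*36 = -35 + 720 = 685)
c*g(6/14) = 685*((6/14)*(1 - 6/14)) = 685*((6*(1/14))*(1 - 6/14)) = 685*(3*(1 - 1*3/7)/7) = 685*(3*(1 - 3/7)/7) = 685*((3/7)*(4/7)) = 685*(12/49) = 8220/49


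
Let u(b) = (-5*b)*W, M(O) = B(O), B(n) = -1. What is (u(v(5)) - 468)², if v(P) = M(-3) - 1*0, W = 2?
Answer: 209764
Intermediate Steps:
M(O) = -1
v(P) = -1 (v(P) = -1 - 1*0 = -1 + 0 = -1)
u(b) = -10*b (u(b) = -5*b*2 = -10*b)
(u(v(5)) - 468)² = (-10*(-1) - 468)² = (10 - 468)² = (-458)² = 209764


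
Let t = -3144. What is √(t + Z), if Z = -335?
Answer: 7*I*√71 ≈ 58.983*I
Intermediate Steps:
√(t + Z) = √(-3144 - 335) = √(-3479) = 7*I*√71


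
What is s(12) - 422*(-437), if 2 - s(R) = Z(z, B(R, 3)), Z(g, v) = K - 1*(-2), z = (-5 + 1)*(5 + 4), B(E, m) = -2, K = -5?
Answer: 184419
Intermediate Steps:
z = -36 (z = -4*9 = -36)
Z(g, v) = -3 (Z(g, v) = -5 - 1*(-2) = -5 + 2 = -3)
s(R) = 5 (s(R) = 2 - 1*(-3) = 2 + 3 = 5)
s(12) - 422*(-437) = 5 - 422*(-437) = 5 + 184414 = 184419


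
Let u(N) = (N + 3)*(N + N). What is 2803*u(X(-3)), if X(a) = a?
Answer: 0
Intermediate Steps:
u(N) = 2*N*(3 + N) (u(N) = (3 + N)*(2*N) = 2*N*(3 + N))
2803*u(X(-3)) = 2803*(2*(-3)*(3 - 3)) = 2803*(2*(-3)*0) = 2803*0 = 0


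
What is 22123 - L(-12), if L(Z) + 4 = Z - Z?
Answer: 22127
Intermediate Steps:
L(Z) = -4 (L(Z) = -4 + (Z - Z) = -4 + 0 = -4)
22123 - L(-12) = 22123 - 1*(-4) = 22123 + 4 = 22127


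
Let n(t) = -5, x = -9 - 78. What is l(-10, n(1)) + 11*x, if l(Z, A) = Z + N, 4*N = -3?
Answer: -3871/4 ≈ -967.75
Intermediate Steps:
N = -3/4 (N = (1/4)*(-3) = -3/4 ≈ -0.75000)
x = -87
l(Z, A) = -3/4 + Z (l(Z, A) = Z - 3/4 = -3/4 + Z)
l(-10, n(1)) + 11*x = (-3/4 - 10) + 11*(-87) = -43/4 - 957 = -3871/4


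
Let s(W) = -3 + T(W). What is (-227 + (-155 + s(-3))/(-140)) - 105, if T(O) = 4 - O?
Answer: -46329/140 ≈ -330.92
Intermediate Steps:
s(W) = 1 - W (s(W) = -3 + (4 - W) = 1 - W)
(-227 + (-155 + s(-3))/(-140)) - 105 = (-227 + (-155 + (1 - 1*(-3)))/(-140)) - 105 = (-227 + (-155 + (1 + 3))*(-1/140)) - 105 = (-227 + (-155 + 4)*(-1/140)) - 105 = (-227 - 151*(-1/140)) - 105 = (-227 + 151/140) - 105 = -31629/140 - 105 = -46329/140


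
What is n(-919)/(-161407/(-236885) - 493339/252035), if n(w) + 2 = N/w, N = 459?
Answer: 3918243008845/2000384563218 ≈ 1.9587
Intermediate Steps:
n(w) = -2 + 459/w
n(-919)/(-161407/(-236885) - 493339/252035) = (-2 + 459/(-919))/(-161407/(-236885) - 493339/252035) = (-2 + 459*(-1/919))/(-161407*(-1/236885) - 493339*1/252035) = (-2 - 459/919)/(161407/236885 - 70477/36005) = -2297/(919*(-2176697022/1705808885)) = -2297/919*(-1705808885/2176697022) = 3918243008845/2000384563218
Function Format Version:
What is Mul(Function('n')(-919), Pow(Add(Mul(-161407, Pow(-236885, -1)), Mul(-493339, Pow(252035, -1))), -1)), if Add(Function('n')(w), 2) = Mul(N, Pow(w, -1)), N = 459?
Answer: Rational(3918243008845, 2000384563218) ≈ 1.9587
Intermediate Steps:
Function('n')(w) = Add(-2, Mul(459, Pow(w, -1)))
Mul(Function('n')(-919), Pow(Add(Mul(-161407, Pow(-236885, -1)), Mul(-493339, Pow(252035, -1))), -1)) = Mul(Add(-2, Mul(459, Pow(-919, -1))), Pow(Add(Mul(-161407, Pow(-236885, -1)), Mul(-493339, Pow(252035, -1))), -1)) = Mul(Add(-2, Mul(459, Rational(-1, 919))), Pow(Add(Mul(-161407, Rational(-1, 236885)), Mul(-493339, Rational(1, 252035))), -1)) = Mul(Add(-2, Rational(-459, 919)), Pow(Add(Rational(161407, 236885), Rational(-70477, 36005)), -1)) = Mul(Rational(-2297, 919), Pow(Rational(-2176697022, 1705808885), -1)) = Mul(Rational(-2297, 919), Rational(-1705808885, 2176697022)) = Rational(3918243008845, 2000384563218)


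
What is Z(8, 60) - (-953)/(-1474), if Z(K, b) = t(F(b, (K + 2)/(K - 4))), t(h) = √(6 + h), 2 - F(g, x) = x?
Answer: -953/1474 + √22/2 ≈ 1.6987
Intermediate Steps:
F(g, x) = 2 - x
Z(K, b) = √(8 - (2 + K)/(-4 + K)) (Z(K, b) = √(6 + (2 - (K + 2)/(K - 4))) = √(6 + (2 - (2 + K)/(-4 + K))) = √(8 - (2 + K)/(-4 + K)))
Z(8, 60) - (-953)/(-1474) = √((-34 + 7*8)/(-4 + 8)) - (-953)/(-1474) = √((-34 + 56)/4) - (-953)*(-1)/1474 = √((¼)*22) - 1*953/1474 = √(11/2) - 953/1474 = √22/2 - 953/1474 = -953/1474 + √22/2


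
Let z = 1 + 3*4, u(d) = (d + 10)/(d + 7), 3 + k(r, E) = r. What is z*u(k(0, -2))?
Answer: 91/4 ≈ 22.750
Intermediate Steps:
k(r, E) = -3 + r
u(d) = (10 + d)/(7 + d)
z = 13 (z = 1 + 12 = 13)
z*u(k(0, -2)) = 13*((10 + (-3 + 0))/(7 + (-3 + 0))) = 13*((10 - 3)/(7 - 3)) = 13*(7/4) = 91/4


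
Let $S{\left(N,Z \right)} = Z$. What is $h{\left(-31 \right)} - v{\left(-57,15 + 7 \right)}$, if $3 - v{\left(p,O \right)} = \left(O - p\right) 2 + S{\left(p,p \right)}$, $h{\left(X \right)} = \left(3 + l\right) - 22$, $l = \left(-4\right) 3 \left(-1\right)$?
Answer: $91$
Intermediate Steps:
$l = 12$ ($l = \left(-12\right) \left(-1\right) = 12$)
$h{\left(X \right)} = -7$ ($h{\left(X \right)} = \left(3 + 12\right) - 22 = 15 - 22 = -7$)
$v{\left(p,O \right)} = 3 + p - 2 O$ ($v{\left(p,O \right)} = 3 - \left(\left(O - p\right) 2 + p\right) = 3 - \left(\left(- 2 p + 2 O\right) + p\right) = 3 - \left(- p + 2 O\right) = 3 + p - 2 O$)
$h{\left(-31 \right)} - v{\left(-57,15 + 7 \right)} = -7 - \left(3 - 57 - 2 \left(15 + 7\right)\right) = -7 - \left(3 - 57 - 44\right) = -7 - -98 = -7 + 98 = 91$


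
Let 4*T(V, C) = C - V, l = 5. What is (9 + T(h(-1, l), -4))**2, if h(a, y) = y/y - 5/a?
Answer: 169/4 ≈ 42.250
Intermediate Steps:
h(a, y) = 1 - 5/a
T(V, C) = -V/4 + C/4 (T(V, C) = (C - V)/4 = -V/4 + C/4)
(9 + T(h(-1, l), -4))**2 = (9 + (-(-5 - 1)/(4*(-1)) + (1/4)*(-4)))**2 = (9 + (-(-1)*(-6)/4 - 1))**2 = (9 + (-1/4*6 - 1))**2 = (9 + (-3/2 - 1))**2 = (9 - 5/2)**2 = (13/2)**2 = 169/4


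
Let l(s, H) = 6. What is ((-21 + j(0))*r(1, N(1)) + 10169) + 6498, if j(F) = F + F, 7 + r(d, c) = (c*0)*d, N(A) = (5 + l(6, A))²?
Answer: 16814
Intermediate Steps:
N(A) = 121 (N(A) = (5 + 6)² = 11² = 121)
r(d, c) = -7 (r(d, c) = -7 + (c*0)*d = -7 + 0*d = -7 + 0 = -7)
j(F) = 2*F
((-21 + j(0))*r(1, N(1)) + 10169) + 6498 = ((-21 + 2*0)*(-7) + 10169) + 6498 = ((-21 + 0)*(-7) + 10169) + 6498 = (-21*(-7) + 10169) + 6498 = (147 + 10169) + 6498 = 10316 + 6498 = 16814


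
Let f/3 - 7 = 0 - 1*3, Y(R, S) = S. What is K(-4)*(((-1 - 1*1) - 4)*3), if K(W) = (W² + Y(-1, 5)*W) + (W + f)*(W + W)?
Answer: 1224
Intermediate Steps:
f = 12 (f = 21 + 3*(0 - 1*3) = 21 + 3*(0 - 3) = 21 + 3*(-3) = 21 - 9 = 12)
K(W) = W² + 5*W + 2*W*(12 + W) (K(W) = (W² + 5*W) + (W + 12)*(W + W) = (W² + 5*W) + (12 + W)*(2*W) = (W² + 5*W) + 2*W*(12 + W) = W² + 5*W + 2*W*(12 + W))
K(-4)*(((-1 - 1*1) - 4)*3) = (-4*(29 + 3*(-4)))*(((-1 - 1*1) - 4)*3) = (-4*(29 - 12))*(((-1 - 1) - 4)*3) = (-4*17)*((-2 - 4)*3) = -(-408)*3 = -68*(-18) = 1224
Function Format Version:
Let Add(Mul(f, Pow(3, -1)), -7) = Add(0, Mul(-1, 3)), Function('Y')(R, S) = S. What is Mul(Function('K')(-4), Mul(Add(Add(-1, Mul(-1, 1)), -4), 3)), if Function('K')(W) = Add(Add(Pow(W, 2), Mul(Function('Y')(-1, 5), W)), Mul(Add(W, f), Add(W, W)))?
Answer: 1224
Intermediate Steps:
f = 12 (f = Add(21, Mul(3, Add(0, Mul(-1, 3)))) = Add(21, Mul(3, Add(0, -3))) = Add(21, Mul(3, -3)) = Add(21, -9) = 12)
Function('K')(W) = Add(Pow(W, 2), Mul(5, W), Mul(2, W, Add(12, W))) (Function('K')(W) = Add(Add(Pow(W, 2), Mul(5, W)), Mul(Add(W, 12), Add(W, W))) = Add(Add(Pow(W, 2), Mul(5, W)), Mul(Add(12, W), Mul(2, W))) = Add(Add(Pow(W, 2), Mul(5, W)), Mul(2, W, Add(12, W))) = Add(Pow(W, 2), Mul(5, W), Mul(2, W, Add(12, W))))
Mul(Function('K')(-4), Mul(Add(Add(-1, Mul(-1, 1)), -4), 3)) = Mul(Mul(-4, Add(29, Mul(3, -4))), Mul(Add(Add(-1, Mul(-1, 1)), -4), 3)) = Mul(Mul(-4, Add(29, -12)), Mul(Add(Add(-1, -1), -4), 3)) = Mul(Mul(-4, 17), Mul(Add(-2, -4), 3)) = Mul(-68, Mul(-6, 3)) = Mul(-68, -18) = 1224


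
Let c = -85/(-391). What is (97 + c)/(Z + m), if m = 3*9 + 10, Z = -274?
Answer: -2236/5451 ≈ -0.41020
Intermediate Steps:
c = 5/23 (c = -85*(-1/391) = 5/23 ≈ 0.21739)
m = 37 (m = 27 + 10 = 37)
(97 + c)/(Z + m) = (97 + 5/23)/(-274 + 37) = (2236/23)/(-237) = (2236/23)*(-1/237) = -2236/5451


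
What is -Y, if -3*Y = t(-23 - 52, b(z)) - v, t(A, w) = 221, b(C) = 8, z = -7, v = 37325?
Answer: -12368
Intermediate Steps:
Y = 12368 (Y = -(221 - 1*37325)/3 = -(221 - 37325)/3 = -⅓*(-37104) = 12368)
-Y = -1*12368 = -12368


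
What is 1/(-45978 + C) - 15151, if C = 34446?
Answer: -174721333/11532 ≈ -15151.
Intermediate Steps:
1/(-45978 + C) - 15151 = 1/(-45978 + 34446) - 15151 = 1/(-11532) - 15151 = -1/11532 - 15151 = -174721333/11532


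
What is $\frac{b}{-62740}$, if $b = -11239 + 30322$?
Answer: $- \frac{19083}{62740} \approx -0.30416$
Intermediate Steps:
$b = 19083$
$\frac{b}{-62740} = \frac{19083}{-62740} = 19083 \left(- \frac{1}{62740}\right) = - \frac{19083}{62740}$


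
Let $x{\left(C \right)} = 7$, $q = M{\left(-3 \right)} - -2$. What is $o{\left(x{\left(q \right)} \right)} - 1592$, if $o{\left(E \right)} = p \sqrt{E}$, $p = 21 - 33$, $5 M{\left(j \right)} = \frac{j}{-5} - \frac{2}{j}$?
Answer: $-1592 - 12 \sqrt{7} \approx -1623.8$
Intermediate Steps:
$M{\left(j \right)} = - \frac{2}{5 j} - \frac{j}{25}$ ($M{\left(j \right)} = \frac{\frac{j}{-5} - \frac{2}{j}}{5} = \frac{j \left(- \frac{1}{5}\right) - \frac{2}{j}}{5} = \frac{- \frac{j}{5} - \frac{2}{j}}{5} = \frac{- \frac{2}{j} - \frac{j}{5}}{5} = - \frac{2}{5 j} - \frac{j}{25}$)
$p = -12$ ($p = 21 - 33 = -12$)
$q = \frac{169}{75}$ ($q = \frac{-10 - \left(-3\right)^{2}}{25 \left(-3\right)} - -2 = \frac{1}{25} \left(- \frac{1}{3}\right) \left(-10 - 9\right) + 2 = \frac{1}{25} \left(- \frac{1}{3}\right) \left(-19\right) + 2 = \frac{19}{75} + 2 = \frac{169}{75} \approx 2.2533$)
$o{\left(E \right)} = - 12 \sqrt{E}$
$o{\left(x{\left(q \right)} \right)} - 1592 = - 12 \sqrt{7} - 1592 = -1592 - 12 \sqrt{7}$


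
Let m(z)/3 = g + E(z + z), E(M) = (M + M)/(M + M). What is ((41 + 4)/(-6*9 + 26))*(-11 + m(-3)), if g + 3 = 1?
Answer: 45/2 ≈ 22.500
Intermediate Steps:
g = -2 (g = -3 + 1 = -2)
E(M) = 1 (E(M) = (2*M)/((2*M)) = (2*M)*(1/(2*M)) = 1)
m(z) = -3 (m(z) = 3*(-2 + 1) = 3*(-1) = -3)
((41 + 4)/(-6*9 + 26))*(-11 + m(-3)) = ((41 + 4)/(-6*9 + 26))*(-11 - 3) = (45/(-54 + 26))*(-14) = (45/(-28))*(-14) = (45*(-1/28))*(-14) = -45/28*(-14) = 45/2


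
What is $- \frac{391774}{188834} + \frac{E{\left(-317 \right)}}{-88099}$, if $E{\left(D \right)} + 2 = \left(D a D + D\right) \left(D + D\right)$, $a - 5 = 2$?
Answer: $\frac{42070933674089}{8318043283} \approx 5057.8$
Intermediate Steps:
$a = 7$ ($a = 5 + 2 = 7$)
$E{\left(D \right)} = -2 + 2 D \left(D + 7 D^{2}\right)$ ($E{\left(D \right)} = -2 + \left(D 7 D + D\right) \left(D + D\right) = -2 + \left(7 D D + D\right) 2 D = -2 + \left(7 D^{2} + D\right) 2 D = -2 + \left(D + 7 D^{2}\right) 2 D = -2 + 2 D \left(D + 7 D^{2}\right)$)
$- \frac{391774}{188834} + \frac{E{\left(-317 \right)}}{-88099} = - \frac{391774}{188834} + \frac{-2 + 2 \left(-317\right)^{2} + 14 \left(-317\right)^{3}}{-88099} = \left(-391774\right) \frac{1}{188834} + \left(-2 + 2 \cdot 100489 + 14 \left(-31855013\right)\right) \left(- \frac{1}{88099}\right) = - \frac{195887}{94417} + \left(-2 + 200978 - 445970182\right) \left(- \frac{1}{88099}\right) = - \frac{195887}{94417} - - \frac{445769206}{88099} = - \frac{195887}{94417} + \frac{445769206}{88099} = \frac{42070933674089}{8318043283}$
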